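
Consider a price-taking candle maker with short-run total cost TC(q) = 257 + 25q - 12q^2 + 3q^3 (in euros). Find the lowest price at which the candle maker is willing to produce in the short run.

€13 per unit

The shutdown price is the minimum of AVC. VC = 25q - 12q^2 + 3q^3, so AVC = 25 - 12q + 3q^2.
dAVC/dq = -12 + 6q = 0 gives q = 2. min AVC = 25 - 12·2 + 3·2^2 = 13.
So the shutdown price is €13.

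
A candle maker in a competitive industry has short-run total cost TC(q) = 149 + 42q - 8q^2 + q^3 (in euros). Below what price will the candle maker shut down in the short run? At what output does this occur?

The shutdown price is the minimum of AVC. VC = 42q - 8q^2 + q^3, so AVC = 42 - 8q + q^2.
dAVC/dq = -8 + 2q = 0 gives q = 4. min AVC = 42 - 8·4 + 4^2 = 26.
For P < €26 the firm produces nothing.

€26 per unit, at q = 4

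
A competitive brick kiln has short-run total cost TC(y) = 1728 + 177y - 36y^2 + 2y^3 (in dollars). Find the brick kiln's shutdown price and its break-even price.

AVC = 177 - 36y + 2y^2; minimized at y = 9, giving min AVC = $15. That is the shutdown price.
ATC = 1728/y + 177 - 36y + 2y^2. Setting dATC/dy = −1728/y^2 − 36 + 4y = 0 gives y = 12 (since 4·12^3 − 36·12^2 = 1728).
min ATC = 1728/12 + 177 − 36·12 + 2·12^2 = $177. That is the break-even price.
Between these two prices the firm operates at a loss; above $177 it earns a profit.

Shutdown price = $15; break-even price = $177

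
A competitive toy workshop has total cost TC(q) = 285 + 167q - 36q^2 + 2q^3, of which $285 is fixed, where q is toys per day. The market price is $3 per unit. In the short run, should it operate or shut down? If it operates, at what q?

Variable cost is VC = 167q - 36q^2 + 2q^3, so AVC = VC/q = 167 - 36q + 2q^2 and MC = dTC/dq = 167 - 72q + 6q^2.
AVC is minimized where dAVC/dq = -36 + 4q = 0, at q = 9; min AVC = 167 - 36·9 + 2·9^2 = $5.
P = $3 lies below min AVC = $5; no output level covers variable cost.
Shutting down limits the loss to fixed cost, $285.

Shut down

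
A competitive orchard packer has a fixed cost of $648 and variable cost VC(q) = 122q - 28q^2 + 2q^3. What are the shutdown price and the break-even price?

Shutdown price = min AVC. AVC = 122 - 28q + 2q^2, with vertex at q = 7 and minimum $24.
ATC = 648/q + 122 - 28q + 2q^2. Setting dATC/dq = −648/q^2 − 28 + 4q = 0 gives q = 9 (since 4·9^3 − 28·9^2 = 648).
min ATC = 648/9 + 122 − 28·9 + 2·9^2 = $104. That is the break-even price.
Between these two prices the firm operates at a loss; above $104 it earns a profit.

Shutdown price = $24; break-even price = $104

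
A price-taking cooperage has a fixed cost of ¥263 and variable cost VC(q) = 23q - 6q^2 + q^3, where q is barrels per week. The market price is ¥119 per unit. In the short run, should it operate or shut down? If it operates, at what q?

Produce at q = 8

Strip out fixed cost: VC = 23q - 6q^2 + q^3. Then AVC = 23 - 6q + q^2 and MC = 23 - 12q + 3q^2.
The AVC parabola has its vertex at q = 6/2 = 3, where AVC = 23 - 6·3 + 3^2 = ¥14.
Since P = ¥119 ≥ min AVC = ¥14, price covers variable cost and the firm should produce.
P = MC gives -96 - 12q + 3q^2 = 0, with roots -4 and 8. Take the larger (rising MC): q* = 8.
Check: AVC at q = 8 is ¥39 ≤ P, so revenue covers variable cost.
Profit = P·q − TC = 119·8 − 575 = ¥377.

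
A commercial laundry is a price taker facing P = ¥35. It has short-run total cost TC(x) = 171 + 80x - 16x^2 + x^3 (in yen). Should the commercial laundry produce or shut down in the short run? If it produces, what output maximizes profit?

From TC, MC = TC'(x) = 80 - 32x + 3x^2 and AVC = VC/x = 80 - 16x + x^2.
AVC hits its minimum where MC = AVC, at x = 8, giving min AVC = 80 - 16·8 + 8^2 = ¥16.
Since P = ¥35 ≥ min AVC = ¥16, price covers variable cost and the firm should produce.
P = MC gives 45 - 32x + 3x^2 = 0, with roots 5/3 and 9. Take the larger (rising MC): x* = 9.
Check: AVC at x = 9 is ¥17 ≤ P, so revenue covers variable cost.
Profit = P·x − TC = 35·9 − 324 = -¥9, a loss, but smaller than the ¥171 fixed cost the firm would lose by shutting down.

Produce at x = 9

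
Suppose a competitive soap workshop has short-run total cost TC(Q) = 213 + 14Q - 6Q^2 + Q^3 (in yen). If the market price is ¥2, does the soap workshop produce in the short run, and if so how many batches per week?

From TC, MC = TC'(Q) = 14 - 12Q + 3Q^2 and AVC = VC/Q = 14 - 6Q + Q^2.
AVC hits its minimum where MC = AVC, at Q = 3, giving min AVC = 14 - 6·3 + 3^2 = ¥5.
With P < min AVC (¥2 < ¥5), every unit sold adds to the loss.
The firm minimizes its loss by shutting down and losing only its fixed cost of ¥213.

Shut down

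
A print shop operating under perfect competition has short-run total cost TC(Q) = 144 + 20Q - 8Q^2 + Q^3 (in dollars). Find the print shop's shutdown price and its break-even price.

Shutdown price = $4; break-even price = $32

AVC = 20 - 8Q + Q^2; minimized at Q = 4, giving min AVC = $4. That is the shutdown price.
ATC = 144/Q + 20 - 8Q + Q^2. Setting dATC/dQ = −144/Q^2 − 8 + 2Q = 0 gives Q = 6 (since 2·6^3 − 8·6^2 = 144).
min ATC = 144/6 + 20 − 8·6 + 6^2 = $32. That is the break-even price.
Between these two prices the firm operates at a loss; above $32 it earns a profit.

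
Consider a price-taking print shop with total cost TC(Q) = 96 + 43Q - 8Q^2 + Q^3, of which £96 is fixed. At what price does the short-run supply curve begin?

£27 per unit

The firm shuts down when price falls below the minimum of average variable cost. AVC = VC/Q = 43 - 8Q + Q^2.
At the minimum of AVC, MC = AVC. MC = 43 - 16Q + 3Q^2; setting MC = AVC gives 2Q^2 - 8Q = 0, so Q = 4. min AVC = 27.
The firm shuts down for any P below £27.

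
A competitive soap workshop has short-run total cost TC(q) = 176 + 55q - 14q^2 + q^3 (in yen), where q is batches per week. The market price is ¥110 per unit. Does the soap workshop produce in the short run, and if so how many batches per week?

Produce at q = 11

From TC, MC = TC'(q) = 55 - 28q + 3q^2 and AVC = VC/q = 55 - 14q + q^2.
AVC hits its minimum where MC = AVC, at q = 7, giving min AVC = 55 - 14·7 + 7^2 = ¥6.
P = ¥110 exceeds min AVC = ¥6, so the firm stays open.
Set P = MC: 110 = 55 - 28q + 3q^2 → -55 - 28q + 3q^2 = 0. The roots are q = -5/3 and q = 11; the profit-maximizing output is on the rising part of MC, so q* = 11.
Check: AVC at q = 11 is ¥22 ≤ P, so revenue covers variable cost.
Profit = P·q − TC = 110·11 − 418 = ¥792.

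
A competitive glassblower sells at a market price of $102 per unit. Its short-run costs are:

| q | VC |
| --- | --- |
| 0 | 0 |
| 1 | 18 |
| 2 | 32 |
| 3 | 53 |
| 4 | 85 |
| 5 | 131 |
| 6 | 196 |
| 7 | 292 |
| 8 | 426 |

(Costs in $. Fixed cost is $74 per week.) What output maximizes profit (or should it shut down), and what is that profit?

q = 7; profit = $348

Tabulate TR − TC: q=0: -74; q=1: 10; q=2: 98; q=3: 179; q=4: 249; q=5: 305; q=6: 342; q=7: 348; q=8: 316.
Profit is maximized at q = 7. AVC there is 292/7 = $41.71 ≤ P, so producing beats shutting down (which would give -$74).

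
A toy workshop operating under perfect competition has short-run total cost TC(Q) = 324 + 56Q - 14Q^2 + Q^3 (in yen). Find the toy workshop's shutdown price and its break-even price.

Shutdown price = ¥7; break-even price = ¥47

Shutdown price = min AVC. AVC = 56 - 14Q + Q^2, with vertex at Q = 7 and minimum ¥7.
ATC = 324/Q + 56 - 14Q + Q^2. Setting dATC/dQ = −324/Q^2 − 14 + 2Q = 0 gives Q = 9 (since 2·9^3 − 14·9^2 = 324).
min ATC = 324/9 + 56 − 14·9 + 9^2 = ¥47. That is the break-even price.
For ¥7 ≤ P < ¥47 the firm produces at a loss; below ¥7 it shuts down.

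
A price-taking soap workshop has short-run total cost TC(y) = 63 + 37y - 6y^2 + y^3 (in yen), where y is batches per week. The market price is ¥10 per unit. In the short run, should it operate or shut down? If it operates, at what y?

Variable cost is VC = 37y - 6y^2 + y^3, so AVC = VC/y = 37 - 6y + y^2 and MC = dTC/dy = 37 - 12y + 3y^2.
AVC is minimized where dAVC/dy = -6 + 2y = 0, at y = 3; min AVC = 37 - 6·3 + 3^2 = ¥28.
Since P = ¥10 < min AVC = ¥28, price fails to cover variable cost at any output.
The firm minimizes its loss by shutting down and losing only its fixed cost of ¥63.

Shut down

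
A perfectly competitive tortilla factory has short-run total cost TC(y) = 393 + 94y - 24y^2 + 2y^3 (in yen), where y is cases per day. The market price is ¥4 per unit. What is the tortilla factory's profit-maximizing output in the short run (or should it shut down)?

Variable cost is VC = 94y - 24y^2 + 2y^3, so AVC = VC/y = 94 - 24y + 2y^2 and MC = dTC/dy = 94 - 48y + 6y^2.
AVC hits its minimum where MC = AVC, at y = 6, giving min AVC = 94 - 24·6 + 2·6^2 = ¥22.
Since P = ¥4 < min AVC = ¥22, price fails to cover variable cost at any output.
Best response: produce nothing and absorb the ¥393 fixed cost.

Shut down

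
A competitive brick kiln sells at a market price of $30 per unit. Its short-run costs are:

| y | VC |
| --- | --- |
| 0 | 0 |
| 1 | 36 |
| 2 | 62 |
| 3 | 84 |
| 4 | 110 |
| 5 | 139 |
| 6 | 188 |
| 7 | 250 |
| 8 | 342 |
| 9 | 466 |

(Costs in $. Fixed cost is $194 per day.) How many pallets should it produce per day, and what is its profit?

y = 5; profit = -$183

Compute π = P·y − TC at each output: y=0: -194; y=1: -200; y=2: -196; y=3: -188; y=4: -184; y=5: -183; y=6: -202; y=7: -234; y=8: -296; y=9: -390.
Profit is maximized at y = 5. AVC there is 139/5 = $27.80 ≤ P, so producing beats shutting down (which would give -$194).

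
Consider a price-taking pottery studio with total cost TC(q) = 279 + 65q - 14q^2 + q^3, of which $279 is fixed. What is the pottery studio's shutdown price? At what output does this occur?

Short-run supply begins at min AVC. From VC = 65q - 14q^2 + q^3, AVC = 65 - 14q + q^2.
At the minimum of AVC, MC = AVC. MC = 65 - 28q + 3q^2; setting MC = AVC gives 2q^2 - 14q = 0, so q = 7. min AVC = 16.
The firm shuts down for any P below $16.

$16 per unit, at q = 7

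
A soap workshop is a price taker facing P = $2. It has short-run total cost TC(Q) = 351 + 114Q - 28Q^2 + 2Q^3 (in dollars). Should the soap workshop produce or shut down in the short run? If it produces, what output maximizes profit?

From TC, MC = TC'(Q) = 114 - 56Q + 6Q^2 and AVC = VC/Q = 114 - 28Q + 2Q^2.
AVC is minimized where dAVC/dQ = -28 + 4Q = 0, at Q = 7; min AVC = 114 - 28·7 + 2·7^2 = $16.
P = $2 lies below min AVC = $16; no output level covers variable cost.
Shutting down limits the loss to fixed cost, $351.

Shut down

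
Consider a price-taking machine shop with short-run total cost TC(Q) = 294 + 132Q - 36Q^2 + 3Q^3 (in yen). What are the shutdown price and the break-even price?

Shutdown price = ¥24; break-even price = ¥69

Shutdown price = min AVC. AVC = 132 - 36Q + 3Q^2, with vertex at Q = 6 and minimum ¥24.
ATC = 294/Q + 132 - 36Q + 3Q^2. Setting dATC/dQ = −294/Q^2 − 36 + 6Q = 0 gives Q = 7 (since 6·7^3 − 36·7^2 = 294).
min ATC = 294/7 + 132 − 36·7 + 3·7^2 = ¥69. That is the break-even price.
Between these two prices the firm operates at a loss; above ¥69 it earns a profit.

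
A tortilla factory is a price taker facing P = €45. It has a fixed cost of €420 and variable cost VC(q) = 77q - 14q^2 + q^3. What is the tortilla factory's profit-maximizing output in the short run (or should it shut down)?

Strip out fixed cost: VC = 77q - 14q^2 + q^3. Then AVC = 77 - 14q + q^2 and MC = 77 - 28q + 3q^2.
AVC is minimized where dAVC/dq = -14 + 2q = 0, at q = 7; min AVC = 77 - 14·7 + 7^2 = €28.
P = €45 exceeds min AVC = €28, so the firm stays open.
Set P = MC: 45 = 77 - 28q + 3q^2 → 32 - 28q + 3q^2 = 0. The roots are q = 4/3 and q = 8; the profit-maximizing output is on the rising part of MC, so q* = 8.
Check: AVC at q = 8 is €29 ≤ P, so revenue covers variable cost.
Profit = P·q − TC = 45·8 − 652 = -€292, a loss, but smaller than the €420 fixed cost the firm would lose by shutting down.

Produce at q = 8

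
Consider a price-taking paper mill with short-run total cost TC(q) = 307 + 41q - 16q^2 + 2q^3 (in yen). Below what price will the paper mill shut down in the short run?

¥9 per unit

Short-run supply begins at min AVC. From VC = 41q - 16q^2 + 2q^3, AVC = 41 - 16q + 2q^2.
dAVC/dq = -16 + 4q = 0 gives q = 4. min AVC = 41 - 16·4 + 2·4^2 = 9.
For P < ¥9 the firm produces nothing.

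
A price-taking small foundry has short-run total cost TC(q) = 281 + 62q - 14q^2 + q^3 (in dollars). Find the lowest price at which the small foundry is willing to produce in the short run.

The firm shuts down when price falls below the minimum of average variable cost. AVC = VC/q = 62 - 14q + q^2.
dAVC/dq = -14 + 2q = 0 gives q = 7. min AVC = 62 - 14·7 + 7^2 = 13.
So the shutdown price is $13.

$13 per unit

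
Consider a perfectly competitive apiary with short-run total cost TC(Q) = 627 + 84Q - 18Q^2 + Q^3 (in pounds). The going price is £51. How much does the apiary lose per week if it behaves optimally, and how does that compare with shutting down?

Profit = -£143 at Q = 11

AVC = 84 - 18Q + Q^2; min AVC = £3 at Q = 9. Since P = £51 ≥ min AVC, the firm produces.
With MC = 84 - 36Q + 3Q^2, P = MC on the upward-sloping part at Q* = 11.
TR = 51·11 = 561. TC = 627 + 77 = 704. Profit = 561 − 704 = -£143.
Shutting down would mean losing the fixed cost of £627, so operating at a loss of £143 is better by £484.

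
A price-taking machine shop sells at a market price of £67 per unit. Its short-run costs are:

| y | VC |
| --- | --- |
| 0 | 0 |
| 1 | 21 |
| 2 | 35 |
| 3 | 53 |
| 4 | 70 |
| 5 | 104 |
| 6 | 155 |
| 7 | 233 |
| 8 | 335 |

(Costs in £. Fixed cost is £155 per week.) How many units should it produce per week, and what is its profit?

y = 6; profit = £92

Compute π = P·y − TC at each output: y=0: -155; y=1: -109; y=2: -56; y=3: -7; y=4: 43; y=5: 76; y=6: 92; y=7: 81; y=8: 46.
Profit is maximized at y = 6. AVC there is 155/6 = £25.83 ≤ P, so producing beats shutting down (which would give -£155).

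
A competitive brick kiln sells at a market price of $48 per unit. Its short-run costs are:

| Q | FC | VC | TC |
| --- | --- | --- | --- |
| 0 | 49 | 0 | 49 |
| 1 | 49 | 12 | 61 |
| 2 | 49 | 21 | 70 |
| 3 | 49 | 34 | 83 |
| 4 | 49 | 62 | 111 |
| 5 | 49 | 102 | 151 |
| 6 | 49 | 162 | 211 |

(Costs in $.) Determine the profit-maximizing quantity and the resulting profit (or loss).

Compute π = P·Q − TC at each output: Q=0: -49; Q=1: -13; Q=2: 26; Q=3: 61; Q=4: 81; Q=5: 89; Q=6: 77.
Profit is maximized at Q = 5. AVC there is 102/5 = $20.40 ≤ P, so producing beats shutting down (which would give -$49).

Q = 5; profit = $89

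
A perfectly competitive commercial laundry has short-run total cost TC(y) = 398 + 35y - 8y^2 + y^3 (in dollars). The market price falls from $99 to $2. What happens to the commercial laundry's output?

Output falls from 8 to 0 (the firm shuts down)

AVC = 35 - 8y + y^2, minimized at y = 4 where min AVC = $19. MC = 35 - 16y + 3y^2.
At P = $99 ≥ min AVC, set P = MC on the rising branch: y = 8.
At P = $2 < min AVC = $19, price no longer covers variable cost at any output, so the firm shuts down: y = 0.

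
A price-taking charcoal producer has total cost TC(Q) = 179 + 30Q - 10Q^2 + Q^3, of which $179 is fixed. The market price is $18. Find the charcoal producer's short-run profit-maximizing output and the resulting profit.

AVC = 30 - 10Q + Q^2; min AVC = $5 at Q = 5. Since P = $18 ≥ min AVC, the firm produces.
With MC = 30 - 20Q + 3Q^2, P = MC on the upward-sloping part at Q* = 6.
TR = 18·6 = 108. TC = 179 + 36 = 215. Profit = 108 − 215 = -$107.
Shutting down would mean losing the fixed cost of $179, so operating at a loss of $107 is better by $72.

Profit = -$107 at Q = 6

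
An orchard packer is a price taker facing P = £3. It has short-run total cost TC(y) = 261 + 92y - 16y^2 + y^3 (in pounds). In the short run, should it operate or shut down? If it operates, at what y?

Shut down

Variable cost is VC = 92y - 16y^2 + y^3, so AVC = VC/y = 92 - 16y + y^2 and MC = dTC/dy = 92 - 32y + 3y^2.
AVC hits its minimum where MC = AVC, at y = 8, giving min AVC = 92 - 16·8 + 8^2 = £28.
With P < min AVC (£3 < £28), every unit sold adds to the loss.
Shutting down limits the loss to fixed cost, £261.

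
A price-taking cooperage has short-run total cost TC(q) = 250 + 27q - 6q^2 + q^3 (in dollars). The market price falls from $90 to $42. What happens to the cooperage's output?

Output falls from 7 to 5

MC = 27 - 12q + 3q^2; the shutdown threshold is min AVC = $18 (at q = 3).
With P = $90 above the shutdown price, P = MC gives q = 7.
At P = $42 ≥ min AVC, set P = MC: q = 5. The firm stays open but cuts output.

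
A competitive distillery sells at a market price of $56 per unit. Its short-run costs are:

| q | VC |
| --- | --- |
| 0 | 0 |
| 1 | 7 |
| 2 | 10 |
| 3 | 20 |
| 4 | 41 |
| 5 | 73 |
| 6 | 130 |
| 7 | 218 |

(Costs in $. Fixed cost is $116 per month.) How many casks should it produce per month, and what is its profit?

Tabulate TR − TC: q=0: -116; q=1: -67; q=2: -14; q=3: 32; q=4: 67; q=5: 91; q=6: 90; q=7: 58.
Profit is maximized at q = 5. AVC there is 73/5 = $14.60 ≤ P, so producing beats shutting down (which would give -$116).

q = 5; profit = $91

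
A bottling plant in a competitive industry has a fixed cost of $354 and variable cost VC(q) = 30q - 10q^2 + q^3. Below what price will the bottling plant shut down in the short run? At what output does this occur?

Short-run supply begins at min AVC. From VC = 30q - 10q^2 + q^3, AVC = 30 - 10q + q^2.
At the minimum of AVC, MC = AVC. MC = 30 - 20q + 3q^2; setting MC = AVC gives 2q^2 - 10q = 0, so q = 5. min AVC = 5.
For P < $5 the firm produces nothing.

$5 per unit, at q = 5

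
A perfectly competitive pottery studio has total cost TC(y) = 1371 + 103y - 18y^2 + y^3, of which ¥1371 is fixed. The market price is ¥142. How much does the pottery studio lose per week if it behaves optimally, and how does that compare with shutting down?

AVC = 103 - 18y + y^2; min AVC = ¥22 at y = 9. Since P = ¥142 ≥ min AVC, the firm produces.
With MC = 103 - 36y + 3y^2, P = MC on the upward-sloping part at y* = 13.
TR = 142·13 = 1846. TC = 1371 + 494 = 1865. Profit = 1846 − 1865 = -¥19.
That loss of ¥19 beats the ¥1371 the firm would lose by shutting down; producing recovers ¥1352 of fixed cost.

Profit = -¥19 at y = 13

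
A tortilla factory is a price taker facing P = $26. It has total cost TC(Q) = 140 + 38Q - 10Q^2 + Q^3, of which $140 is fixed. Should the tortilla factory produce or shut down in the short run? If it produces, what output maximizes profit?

From TC, MC = TC'(Q) = 38 - 20Q + 3Q^2 and AVC = VC/Q = 38 - 10Q + Q^2.
The AVC parabola has its vertex at Q = 10/2 = 5, where AVC = 38 - 10·5 + 5^2 = $13.
Because $26 ≥ $13, revenue can cover variable cost; the firm operates.
P = MC gives 12 - 20Q + 3Q^2 = 0, with roots 2/3 and 6. Take the larger (rising MC): Q* = 6.
Check: AVC at Q = 6 is $14 ≤ P, so revenue covers variable cost.
Profit = P·Q − TC = 26·6 − 224 = -$68, a loss, but smaller than the $140 fixed cost the firm would lose by shutting down.

Produce at Q = 6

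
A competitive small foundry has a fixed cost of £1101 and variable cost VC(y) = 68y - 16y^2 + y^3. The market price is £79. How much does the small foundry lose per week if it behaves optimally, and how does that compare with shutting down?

Profit = -£375 at y = 11

AVC = 68 - 16y + y^2 has its minimum £4 at y = 8; price £79 clears that bar, so the firm operates.
With MC = 68 - 32y + 3y^2, P = MC on the upward-sloping part at y* = 11.
TR = 79·11 = 869. TC = 1101 + 143 = 1244. Profit = 869 − 1244 = -£375.
Shutting down would mean losing the fixed cost of £1101, so operating at a loss of £375 is better by £726.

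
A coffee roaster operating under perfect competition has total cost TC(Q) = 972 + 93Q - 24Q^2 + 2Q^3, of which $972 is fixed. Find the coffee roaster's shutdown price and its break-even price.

Shutdown price = $21; break-even price = $147

AVC = 93 - 24Q + 2Q^2; minimized at Q = 6, giving min AVC = $21. That is the shutdown price.
ATC = 972/Q + 93 - 24Q + 2Q^2. Setting dATC/dQ = −972/Q^2 − 24 + 4Q = 0 gives Q = 9 (since 4·9^3 − 24·9^2 = 972).
min ATC = 972/9 + 93 − 24·9 + 2·9^2 = $147. That is the break-even price.
Between these two prices the firm operates at a loss; above $147 it earns a profit.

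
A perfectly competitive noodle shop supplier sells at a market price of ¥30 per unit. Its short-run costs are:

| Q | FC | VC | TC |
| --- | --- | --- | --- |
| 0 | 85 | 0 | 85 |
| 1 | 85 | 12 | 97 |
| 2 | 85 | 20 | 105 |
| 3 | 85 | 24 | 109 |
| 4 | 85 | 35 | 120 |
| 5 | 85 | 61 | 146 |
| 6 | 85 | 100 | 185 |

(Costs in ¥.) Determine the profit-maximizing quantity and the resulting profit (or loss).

Tabulate TR − TC: Q=0: -85; Q=1: -67; Q=2: -45; Q=3: -19; Q=4: 0; Q=5: 4; Q=6: -5.
Profit is maximized at Q = 5. AVC there is 61/5 = ¥12.20 ≤ P, so producing beats shutting down (which would give -¥85).

Q = 5; profit = ¥4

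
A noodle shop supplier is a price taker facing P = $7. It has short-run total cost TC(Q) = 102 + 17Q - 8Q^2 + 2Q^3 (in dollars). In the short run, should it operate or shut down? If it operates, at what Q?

Strip out fixed cost: VC = 17Q - 8Q^2 + 2Q^3. Then AVC = 17 - 8Q + 2Q^2 and MC = 17 - 16Q + 6Q^2.
The AVC parabola has its vertex at Q = 8/4 = 2, where AVC = 17 - 8·2 + 2·2^2 = $9.
With P < min AVC ($7 < $9), every unit sold adds to the loss.
The firm minimizes its loss by shutting down and losing only its fixed cost of $102.

Shut down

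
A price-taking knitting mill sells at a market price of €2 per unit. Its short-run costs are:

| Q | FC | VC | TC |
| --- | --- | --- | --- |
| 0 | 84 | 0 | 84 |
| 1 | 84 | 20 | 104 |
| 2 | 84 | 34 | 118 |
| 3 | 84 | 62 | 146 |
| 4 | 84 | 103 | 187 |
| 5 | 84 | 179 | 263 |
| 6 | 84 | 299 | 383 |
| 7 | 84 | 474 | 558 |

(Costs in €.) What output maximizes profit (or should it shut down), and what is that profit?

Q = 0 (shut down); profit = -€84

Profit at each row (π = 2Q − TC): Q=0: -84; Q=1: -102; Q=2: -114; Q=3: -140; Q=4: -179; Q=5: -253; Q=6: -371; Q=7: -544.
Profit is highest at Q = 0. Equivalently, the lowest AVC in the table is 34/2 ≈ €17 at Q = 2, and P = €2 falls below it — price never covers variable cost, so the firm shuts down and loses only its fixed cost.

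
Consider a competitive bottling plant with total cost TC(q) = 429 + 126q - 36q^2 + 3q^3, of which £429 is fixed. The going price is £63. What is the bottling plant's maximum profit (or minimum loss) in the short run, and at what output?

AVC = 126 - 36q + 3q^2; min AVC = £18 at q = 6. Since P = £63 ≥ min AVC, the firm produces.
With MC = 126 - 72q + 9q^2, P = MC on the upward-sloping part at q* = 7.
TR = 63·7 = 441. TC = 429 + 147 = 576. Profit = 441 − 576 = -£135.
By producing, the firm covers all variable cost plus £294 of fixed cost; shutting down would lose the full £429.

Profit = -£135 at q = 7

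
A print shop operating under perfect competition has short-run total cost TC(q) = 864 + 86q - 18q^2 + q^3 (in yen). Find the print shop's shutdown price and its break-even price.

AVC = 86 - 18q + q^2; minimized at q = 9, giving min AVC = ¥5. That is the shutdown price.
ATC = 864/q + 86 - 18q + q^2. Setting dATC/dq = −864/q^2 − 18 + 2q = 0 gives q = 12 (since 2·12^3 − 18·12^2 = 864).
min ATC = 864/12 + 86 − 18·12 + 12^2 = ¥86. That is the break-even price.
For ¥5 ≤ P < ¥86 the firm produces at a loss; below ¥5 it shuts down.

Shutdown price = ¥5; break-even price = ¥86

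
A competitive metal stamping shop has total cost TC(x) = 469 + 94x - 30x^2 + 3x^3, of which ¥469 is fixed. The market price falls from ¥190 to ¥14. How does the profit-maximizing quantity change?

AVC = 94 - 30x + 3x^2, minimized at x = 5 where min AVC = ¥19. MC = 94 - 60x + 9x^2.
At P = ¥190 ≥ min AVC, set P = MC on the rising branch: x = 8.
At P = ¥14 < min AVC = ¥19, price no longer covers variable cost at any output, so the firm shuts down: x = 0.

Output falls from 8 to 0 (the firm shuts down)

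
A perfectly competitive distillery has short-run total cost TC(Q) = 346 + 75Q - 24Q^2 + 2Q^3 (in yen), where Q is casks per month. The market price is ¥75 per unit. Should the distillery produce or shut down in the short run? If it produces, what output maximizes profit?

Produce at Q = 8

Strip out fixed cost: VC = 75Q - 24Q^2 + 2Q^3. Then AVC = 75 - 24Q + 2Q^2 and MC = 75 - 48Q + 6Q^2.
AVC is minimized where dAVC/dQ = -24 + 4Q = 0, at Q = 6; min AVC = 75 - 24·6 + 2·6^2 = ¥3.
P = ¥75 exceeds min AVC = ¥3, so the firm stays open.
Solving P = MC: -48Q + 6Q^2 = 0 ⇒ Q = 0 or 8. On the upward-sloping branch, Q* = 8.
Check: AVC at Q = 8 is ¥11 ≤ P, so revenue covers variable cost.
Profit = P·Q − TC = 75·8 − 434 = ¥166.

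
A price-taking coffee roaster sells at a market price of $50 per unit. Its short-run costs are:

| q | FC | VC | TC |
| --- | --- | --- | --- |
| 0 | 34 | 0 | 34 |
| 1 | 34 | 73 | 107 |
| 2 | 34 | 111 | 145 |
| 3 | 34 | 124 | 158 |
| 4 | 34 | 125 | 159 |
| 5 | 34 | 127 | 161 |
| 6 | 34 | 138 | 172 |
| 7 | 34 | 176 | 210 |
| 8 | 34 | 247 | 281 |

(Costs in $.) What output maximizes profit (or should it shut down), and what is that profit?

Tabulate TR − TC: q=0: -34; q=1: -57; q=2: -45; q=3: -8; q=4: 41; q=5: 89; q=6: 128; q=7: 140; q=8: 119.
Profit is maximized at q = 7. AVC there is 176/7 = $25.14 ≤ P, so producing beats shutting down (which would give -$34).

q = 7; profit = $140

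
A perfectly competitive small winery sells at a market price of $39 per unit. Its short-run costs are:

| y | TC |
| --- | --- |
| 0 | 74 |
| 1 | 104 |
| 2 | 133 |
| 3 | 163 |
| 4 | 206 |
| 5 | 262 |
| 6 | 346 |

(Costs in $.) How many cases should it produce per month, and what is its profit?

y = 3; profit = -$46

Profit at each row (π = 39y − TC): y=0: -74; y=1: -65; y=2: -55; y=3: -46; y=4: -50; y=5: -67; y=6: -112.
Profit is maximized at y = 3. AVC there is 89/3 = $29.67 ≤ P, so producing beats shutting down (which would give -$74).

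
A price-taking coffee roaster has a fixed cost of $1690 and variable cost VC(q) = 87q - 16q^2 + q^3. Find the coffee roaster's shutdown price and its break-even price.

AVC = 87 - 16q + q^2; minimized at q = 8, giving min AVC = $23. That is the shutdown price.
ATC = 1690/q + 87 - 16q + q^2. Setting dATC/dq = −1690/q^2 − 16 + 2q = 0 gives q = 13 (since 2·13^3 − 16·13^2 = 1690).
min ATC = 1690/13 + 87 − 16·13 + 13^2 = $178. That is the break-even price.
For $23 ≤ P < $178 the firm produces at a loss; below $23 it shuts down.

Shutdown price = $23; break-even price = $178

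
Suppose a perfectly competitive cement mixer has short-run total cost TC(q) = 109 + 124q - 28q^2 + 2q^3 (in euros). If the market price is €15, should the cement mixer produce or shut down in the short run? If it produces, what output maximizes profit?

Variable cost is VC = 124q - 28q^2 + 2q^3, so AVC = VC/q = 124 - 28q + 2q^2 and MC = dTC/dq = 124 - 56q + 6q^2.
AVC hits its minimum where MC = AVC, at q = 7, giving min AVC = 124 - 28·7 + 2·7^2 = €26.
With P < min AVC (€15 < €26), every unit sold adds to the loss.
Best response: produce nothing and absorb the €109 fixed cost.

Shut down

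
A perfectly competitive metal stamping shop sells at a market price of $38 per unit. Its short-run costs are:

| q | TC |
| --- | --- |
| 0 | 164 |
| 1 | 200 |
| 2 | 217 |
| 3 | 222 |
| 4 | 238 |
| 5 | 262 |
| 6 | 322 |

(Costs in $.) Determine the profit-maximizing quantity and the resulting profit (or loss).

Profit at each row (π = 38q − TC): q=0: -164; q=1: -162; q=2: -141; q=3: -108; q=4: -86; q=5: -72; q=6: -94.
Profit is maximized at q = 5. AVC there is 98/5 = $19.60 ≤ P, so producing beats shutting down (which would give -$164).

q = 5; profit = -$72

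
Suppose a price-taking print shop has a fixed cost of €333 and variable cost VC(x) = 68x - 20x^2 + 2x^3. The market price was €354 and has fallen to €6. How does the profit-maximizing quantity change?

AVC = 68 - 20x + 2x^2, minimized at x = 5 where min AVC = €18. MC = 68 - 40x + 6x^2.
At P = €354 ≥ min AVC, set P = MC on the rising branch: x = 11.
At P = €6 < min AVC = €18, price no longer covers variable cost at any output, so the firm shuts down: x = 0.

Output falls from 11 to 0 (the firm shuts down)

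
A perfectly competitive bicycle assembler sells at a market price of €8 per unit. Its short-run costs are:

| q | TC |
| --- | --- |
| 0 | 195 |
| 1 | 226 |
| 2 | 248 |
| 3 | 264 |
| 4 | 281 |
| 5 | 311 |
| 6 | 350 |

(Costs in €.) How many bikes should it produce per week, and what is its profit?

q = 0 (shut down); profit = -€195

Compute π = P·q − TC at each output: q=0: -195; q=1: -218; q=2: -232; q=3: -240; q=4: -249; q=5: -271; q=6: -302.
Profit is highest at q = 0. Equivalently, the lowest AVC in the table is 86/4 ≈ €21.50 at q = 4, and P = €8 falls below it — price never covers variable cost, so the firm shuts down and loses only its fixed cost.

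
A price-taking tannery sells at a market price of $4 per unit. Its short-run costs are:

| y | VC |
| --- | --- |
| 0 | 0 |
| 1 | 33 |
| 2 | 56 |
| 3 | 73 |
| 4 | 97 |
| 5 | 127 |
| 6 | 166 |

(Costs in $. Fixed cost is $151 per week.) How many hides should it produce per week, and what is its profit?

Tabulate TR − TC: y=0: -151; y=1: -180; y=2: -199; y=3: -212; y=4: -232; y=5: -258; y=6: -293.
Profit is highest at y = 0. Equivalently, the lowest AVC in the table is 97/4 ≈ $24.25 at y = 4, and P = $4 falls below it — price never covers variable cost, so the firm shuts down and loses only its fixed cost.

y = 0 (shut down); profit = -$151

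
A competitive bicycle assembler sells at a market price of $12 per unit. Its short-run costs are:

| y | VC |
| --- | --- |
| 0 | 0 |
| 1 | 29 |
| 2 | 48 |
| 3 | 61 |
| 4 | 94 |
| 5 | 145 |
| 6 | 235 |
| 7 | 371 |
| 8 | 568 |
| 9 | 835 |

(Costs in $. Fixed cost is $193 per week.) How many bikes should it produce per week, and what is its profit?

y = 0 (shut down); profit = -$193

Compute π = P·y − TC at each output: y=0: -193; y=1: -210; y=2: -217; y=3: -218; y=4: -239; y=5: -278; y=6: -356; y=7: -480; y=8: -665; y=9: -920.
Profit is highest at y = 0. Equivalently, the lowest AVC in the table is 61/3 ≈ $20.33 at y = 3, and P = $12 falls below it — price never covers variable cost, so the firm shuts down and loses only its fixed cost.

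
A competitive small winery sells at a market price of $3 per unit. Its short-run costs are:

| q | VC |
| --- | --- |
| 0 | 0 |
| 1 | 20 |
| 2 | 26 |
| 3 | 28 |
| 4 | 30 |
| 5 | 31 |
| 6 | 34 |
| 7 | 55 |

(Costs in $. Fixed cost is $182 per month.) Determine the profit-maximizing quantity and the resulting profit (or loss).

Tabulate TR − TC: q=0: -182; q=1: -199; q=2: -202; q=3: -201; q=4: -200; q=5: -198; q=6: -198; q=7: -216.
Profit is highest at q = 0. Equivalently, the lowest AVC in the table is 34/6 ≈ $5.67 at q = 6, and P = $3 falls below it — price never covers variable cost, so the firm shuts down and loses only its fixed cost.

q = 0 (shut down); profit = -$182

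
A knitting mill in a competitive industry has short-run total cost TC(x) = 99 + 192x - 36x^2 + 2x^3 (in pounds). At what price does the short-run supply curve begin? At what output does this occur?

£30 per unit, at x = 9

The shutdown price is the minimum of AVC. VC = 192x - 36x^2 + 2x^3, so AVC = 192 - 36x + 2x^2.
At the minimum of AVC, MC = AVC. MC = 192 - 72x + 6x^2; setting MC = AVC gives 4x^2 - 36x = 0, so x = 9. min AVC = 30.
For P < £30 the firm produces nothing.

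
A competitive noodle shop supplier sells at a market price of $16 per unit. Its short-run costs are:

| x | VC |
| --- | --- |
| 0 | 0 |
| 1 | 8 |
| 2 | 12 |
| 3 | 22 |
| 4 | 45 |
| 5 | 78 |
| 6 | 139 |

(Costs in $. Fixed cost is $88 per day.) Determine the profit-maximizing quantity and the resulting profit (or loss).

Compute π = P·x − TC at each output: x=0: -88; x=1: -80; x=2: -68; x=3: -62; x=4: -69; x=5: -86; x=6: -131.
Profit is maximized at x = 3. AVC there is 22/3 = $7.33 ≤ P, so producing beats shutting down (which would give -$88).

x = 3; profit = -$62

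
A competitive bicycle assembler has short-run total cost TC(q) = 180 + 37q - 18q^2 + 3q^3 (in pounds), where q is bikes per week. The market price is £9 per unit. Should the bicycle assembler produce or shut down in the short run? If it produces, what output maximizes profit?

Variable cost is VC = 37q - 18q^2 + 3q^3, so AVC = VC/q = 37 - 18q + 3q^2 and MC = dTC/dq = 37 - 36q + 9q^2.
AVC hits its minimum where MC = AVC, at q = 3, giving min AVC = 37 - 18·3 + 3·3^2 = £10.
With P < min AVC (£9 < £10), every unit sold adds to the loss.
The firm minimizes its loss by shutting down and losing only its fixed cost of £180.

Shut down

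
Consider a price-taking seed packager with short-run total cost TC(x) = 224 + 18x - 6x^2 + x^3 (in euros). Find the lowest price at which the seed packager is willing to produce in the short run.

The shutdown price is the minimum of AVC. VC = 18x - 6x^2 + x^3, so AVC = 18 - 6x + x^2.
At the minimum of AVC, MC = AVC. MC = 18 - 12x + 3x^2; setting MC = AVC gives 2x^2 - 6x = 0, so x = 3. min AVC = 9.
So the shutdown price is €9.

€9 per unit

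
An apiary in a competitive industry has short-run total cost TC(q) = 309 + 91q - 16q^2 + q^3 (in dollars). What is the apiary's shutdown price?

The firm shuts down when price falls below the minimum of average variable cost. AVC = VC/q = 91 - 16q + q^2.
dAVC/dq = -16 + 2q = 0 gives q = 8. min AVC = 91 - 16·8 + 8^2 = 27.
For P < $27 the firm produces nothing.

$27 per unit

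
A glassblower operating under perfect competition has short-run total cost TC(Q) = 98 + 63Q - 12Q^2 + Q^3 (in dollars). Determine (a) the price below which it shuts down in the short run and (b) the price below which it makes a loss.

Shutdown price = $27; break-even price = $42

Shutdown price = min AVC. AVC = 63 - 12Q + Q^2, with vertex at Q = 6 and minimum $27.
ATC = 98/Q + 63 - 12Q + Q^2. Setting dATC/dQ = −98/Q^2 − 12 + 2Q = 0 gives Q = 7 (since 2·7^3 − 12·7^2 = 98).
min ATC = 98/7 + 63 − 12·7 + 7^2 = $42. That is the break-even price.
For $27 ≤ P < $42 the firm produces at a loss; below $27 it shuts down.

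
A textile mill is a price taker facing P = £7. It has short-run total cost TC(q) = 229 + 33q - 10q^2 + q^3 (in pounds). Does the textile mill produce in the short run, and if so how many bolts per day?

Shut down

From TC, MC = TC'(q) = 33 - 20q + 3q^2 and AVC = VC/q = 33 - 10q + q^2.
AVC hits its minimum where MC = AVC, at q = 5, giving min AVC = 33 - 10·5 + 5^2 = £8.
Since P = £7 < min AVC = £8, price fails to cover variable cost at any output.
Shutting down limits the loss to fixed cost, £229.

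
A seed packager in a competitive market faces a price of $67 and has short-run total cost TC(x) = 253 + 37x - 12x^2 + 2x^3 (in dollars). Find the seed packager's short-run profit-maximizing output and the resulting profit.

Profit = -$53 at x = 5

AVC = 37 - 12x + 2x^2 has its minimum $19 at x = 3; price $67 clears that bar, so the firm operates.
With MC = 37 - 24x + 6x^2, P = MC on the upward-sloping part at x* = 5.
TR = 67·5 = 335. TC = 253 + 135 = 388. Profit = 335 − 388 = -$53.
That loss of $53 beats the $253 the firm would lose by shutting down; producing recovers $200 of fixed cost.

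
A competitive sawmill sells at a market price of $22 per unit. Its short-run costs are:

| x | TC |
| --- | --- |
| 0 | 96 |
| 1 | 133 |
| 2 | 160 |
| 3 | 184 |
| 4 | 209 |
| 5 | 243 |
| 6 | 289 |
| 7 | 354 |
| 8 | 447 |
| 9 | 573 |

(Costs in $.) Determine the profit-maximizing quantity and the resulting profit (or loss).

Compute π = P·x − TC at each output: x=0: -96; x=1: -111; x=2: -116; x=3: -118; x=4: -121; x=5: -133; x=6: -157; x=7: -200; x=8: -271; x=9: -375.
Profit is highest at x = 0. Equivalently, the lowest AVC in the table is 113/4 ≈ $28.25 at x = 4, and P = $22 falls below it — price never covers variable cost, so the firm shuts down and loses only its fixed cost.

x = 0 (shut down); profit = -$96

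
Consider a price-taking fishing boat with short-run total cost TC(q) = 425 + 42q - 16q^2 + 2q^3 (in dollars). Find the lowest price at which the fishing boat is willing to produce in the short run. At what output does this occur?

$10 per unit, at q = 4

The shutdown price is the minimum of AVC. VC = 42q - 16q^2 + 2q^3, so AVC = 42 - 16q + 2q^2.
At the minimum of AVC, MC = AVC. MC = 42 - 32q + 6q^2; setting MC = AVC gives 4q^2 - 16q = 0, so q = 4. min AVC = 10.
So the shutdown price is $10.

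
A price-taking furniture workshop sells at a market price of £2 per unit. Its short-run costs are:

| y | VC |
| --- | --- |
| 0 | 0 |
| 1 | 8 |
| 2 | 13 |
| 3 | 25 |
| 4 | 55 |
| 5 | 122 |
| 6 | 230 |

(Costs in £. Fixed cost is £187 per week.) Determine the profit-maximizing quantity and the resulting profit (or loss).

Profit at each row (π = 2y − TC): y=0: -187; y=1: -193; y=2: -196; y=3: -206; y=4: -234; y=5: -299; y=6: -405.
Profit is highest at y = 0. Equivalently, the lowest AVC in the table is 13/2 ≈ £6.50 at y = 2, and P = £2 falls below it — price never covers variable cost, so the firm shuts down and loses only its fixed cost.

y = 0 (shut down); profit = -£187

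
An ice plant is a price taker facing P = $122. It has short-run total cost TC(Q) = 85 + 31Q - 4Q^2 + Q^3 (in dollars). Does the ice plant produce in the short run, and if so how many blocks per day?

Strip out fixed cost: VC = 31Q - 4Q^2 + Q^3. Then AVC = 31 - 4Q + Q^2 and MC = 31 - 8Q + 3Q^2.
The AVC parabola has its vertex at Q = 4/2 = 2, where AVC = 31 - 4·2 + 2^2 = $27.
Since P = $122 ≥ min AVC = $27, price covers variable cost and the firm should produce.
Solving P = MC: -91 - 8Q + 3Q^2 = 0 ⇒ Q = -13/3 or 7. On the upward-sloping branch, Q* = 7.
Check: AVC at Q = 7 is $52 ≤ P, so revenue covers variable cost.
Profit = P·Q − TC = 122·7 − 449 = $405.

Produce at Q = 7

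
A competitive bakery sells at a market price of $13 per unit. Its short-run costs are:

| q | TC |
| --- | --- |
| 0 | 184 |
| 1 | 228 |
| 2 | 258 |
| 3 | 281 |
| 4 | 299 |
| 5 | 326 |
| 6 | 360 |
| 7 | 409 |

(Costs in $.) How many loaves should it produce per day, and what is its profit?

q = 0 (shut down); profit = -$184

Compute π = P·q − TC at each output: q=0: -184; q=1: -215; q=2: -232; q=3: -242; q=4: -247; q=5: -261; q=6: -282; q=7: -318.
Profit is highest at q = 0. Equivalently, the lowest AVC in the table is 142/5 ≈ $28.40 at q = 5, and P = $13 falls below it — price never covers variable cost, so the firm shuts down and loses only its fixed cost.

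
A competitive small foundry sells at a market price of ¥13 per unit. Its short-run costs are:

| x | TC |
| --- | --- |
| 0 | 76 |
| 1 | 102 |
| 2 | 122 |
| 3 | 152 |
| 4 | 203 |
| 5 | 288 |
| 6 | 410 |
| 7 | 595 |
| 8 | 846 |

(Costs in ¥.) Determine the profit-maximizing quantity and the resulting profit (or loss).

x = 0 (shut down); profit = -¥76

Compute π = P·x − TC at each output: x=0: -76; x=1: -89; x=2: -96; x=3: -113; x=4: -151; x=5: -223; x=6: -332; x=7: -504; x=8: -742.
Profit is highest at x = 0. Equivalently, the lowest AVC in the table is 46/2 ≈ ¥23 at x = 2, and P = ¥13 falls below it — price never covers variable cost, so the firm shuts down and loses only its fixed cost.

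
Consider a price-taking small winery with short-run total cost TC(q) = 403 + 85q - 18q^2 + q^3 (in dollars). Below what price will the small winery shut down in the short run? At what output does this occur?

$4 per unit, at q = 9

The shutdown price is the minimum of AVC. VC = 85q - 18q^2 + q^3, so AVC = 85 - 18q + q^2.
dAVC/dq = -18 + 2q = 0 gives q = 9. min AVC = 85 - 18·9 + 9^2 = 4.
For P < $4 the firm produces nothing.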